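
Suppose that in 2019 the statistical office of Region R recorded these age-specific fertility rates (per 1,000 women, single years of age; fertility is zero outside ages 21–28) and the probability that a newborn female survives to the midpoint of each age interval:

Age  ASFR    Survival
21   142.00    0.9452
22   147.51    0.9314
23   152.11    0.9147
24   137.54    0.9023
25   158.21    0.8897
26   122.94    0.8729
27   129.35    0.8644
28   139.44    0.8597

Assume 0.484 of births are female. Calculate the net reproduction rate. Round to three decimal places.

Proportion female at birth = 0.484.
Each age group contributes 1 × ASFR × survival:
  21: 1 × 142.00/1000 × 0.9452 = 0.13422
  22: 1 × 147.51/1000 × 0.9314 = 0.13739
  23: 1 × 152.11/1000 × 0.9147 = 0.13914
  24: 1 × 137.54/1000 × 0.9023 = 0.12410
  25: 1 × 158.21/1000 × 0.8897 = 0.14076
  26: 1 × 122.94/1000 × 0.8729 = 0.10731
  27: 1 × 129.35/1000 × 0.8644 = 0.11181
  28: 1 × 139.44/1000 × 0.8597 = 0.11988
Sum = 1.01461
NRR = 0.484 × 1.01461 = 0.49107
NRR < 1, so the cohort does not fully replace itself.

0.491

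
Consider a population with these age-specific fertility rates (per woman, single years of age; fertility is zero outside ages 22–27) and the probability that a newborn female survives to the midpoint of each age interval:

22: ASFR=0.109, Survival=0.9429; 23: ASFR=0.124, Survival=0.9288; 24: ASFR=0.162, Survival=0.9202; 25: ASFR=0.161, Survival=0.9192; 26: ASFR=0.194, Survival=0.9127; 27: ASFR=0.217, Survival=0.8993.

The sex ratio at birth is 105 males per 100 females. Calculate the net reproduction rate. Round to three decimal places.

0.433

Proportion female at birth = 100 / (100 + 105) = 0.48780.
Weighting each age-specific rate by interval width and survival:
  22: 1 × 0.109 × 0.9429 = 0.10278
  23: 1 × 0.124 × 0.9288 = 0.11517
  24: 1 × 0.162 × 0.9202 = 0.14907
  25: 1 × 0.161 × 0.9192 = 0.14799
  26: 1 × 0.194 × 0.9127 = 0.17706
  27: 1 × 0.217 × 0.8993 = 0.19515
Sum = 0.88722
NRR = 0.48780 × 0.88722 = 0.43279
NRR < 1, so the cohort does not fully replace itself.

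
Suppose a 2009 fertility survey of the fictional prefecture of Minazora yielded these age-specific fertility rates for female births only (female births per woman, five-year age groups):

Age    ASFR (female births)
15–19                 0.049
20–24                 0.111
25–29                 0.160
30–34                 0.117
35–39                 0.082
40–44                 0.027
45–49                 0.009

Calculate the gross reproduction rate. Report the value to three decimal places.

Sum of female ASFRs = 0.049 + 0.111 + 0.160 + 0.117 + 0.082 + 0.027 + 0.009 = 0.555
GRR = 5 × 0.555 = 2.775

2.775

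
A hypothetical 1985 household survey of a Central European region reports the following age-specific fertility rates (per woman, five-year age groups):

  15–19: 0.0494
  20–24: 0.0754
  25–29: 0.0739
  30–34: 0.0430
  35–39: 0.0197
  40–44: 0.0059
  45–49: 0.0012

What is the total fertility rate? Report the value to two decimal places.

Sum of ASFRs = 0.0494 + 0.0754 + 0.0739 + 0.0430 + 0.0197 + 0.0059 + 0.0012 = 0.2685
TFR = 5 × 0.2685 = 1.3425

1.34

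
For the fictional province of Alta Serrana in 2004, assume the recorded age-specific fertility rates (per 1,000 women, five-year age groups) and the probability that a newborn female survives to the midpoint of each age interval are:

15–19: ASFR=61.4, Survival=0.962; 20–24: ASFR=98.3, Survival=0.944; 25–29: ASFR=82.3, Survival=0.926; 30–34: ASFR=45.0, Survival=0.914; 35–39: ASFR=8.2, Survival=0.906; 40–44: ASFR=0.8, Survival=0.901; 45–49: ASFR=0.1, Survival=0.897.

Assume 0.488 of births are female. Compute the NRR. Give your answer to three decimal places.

Proportion female at birth = 0.488.
Survival-weighted fertility by age (5·fₓ·Sₓ):
  15–19: 5 × 61.4/1000 × 0.962 = 0.29533
  20–24: 5 × 98.3/1000 × 0.944 = 0.46398
  25–29: 5 × 82.3/1000 × 0.926 = 0.38105
  30–34: 5 × 45.0/1000 × 0.914 = 0.20565
  35–39: 5 × 8.2/1000 × 0.906 = 0.03715
  40–44: 5 × 0.8/1000 × 0.901 = 0.00360
  45–49: 5 × 0.1/1000 × 0.897 = 0.00045
Sum = 1.38721
NRR = 0.488 × 1.38721 = 0.67696

0.677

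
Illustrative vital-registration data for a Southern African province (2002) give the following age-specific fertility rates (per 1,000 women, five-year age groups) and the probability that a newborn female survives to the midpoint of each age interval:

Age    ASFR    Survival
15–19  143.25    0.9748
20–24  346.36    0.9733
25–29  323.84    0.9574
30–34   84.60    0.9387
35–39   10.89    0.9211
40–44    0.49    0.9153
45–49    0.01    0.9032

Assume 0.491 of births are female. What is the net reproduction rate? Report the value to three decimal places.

Proportion female at birth = 0.491.
Weighting each age-specific rate by interval width and survival:
  15–19: 5 × 143.25/1000 × 0.9748 = 0.69820
  20–24: 5 × 346.36/1000 × 0.9733 = 1.68556
  25–29: 5 × 323.84/1000 × 0.9574 = 1.55022
  30–34: 5 × 84.60/1000 × 0.9387 = 0.39707
  35–39: 5 × 10.89/1000 × 0.9211 = 0.05015
  40–44: 5 × 0.49/1000 × 0.9153 = 0.00224
  45–49: 5 × 0.01/1000 × 0.9032 = 0.00005
Sum = 4.38349
NRR = 0.491 × 4.38349 = 2.15229

2.152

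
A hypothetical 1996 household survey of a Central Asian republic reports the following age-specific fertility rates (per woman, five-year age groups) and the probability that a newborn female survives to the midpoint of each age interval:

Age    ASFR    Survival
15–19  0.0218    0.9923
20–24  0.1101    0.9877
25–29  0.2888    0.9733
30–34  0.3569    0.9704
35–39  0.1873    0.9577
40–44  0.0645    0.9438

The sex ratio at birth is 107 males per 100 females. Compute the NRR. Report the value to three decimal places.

Proportion female at birth = 100 / (100 + 107) = 0.48309.
Weighting each age-specific rate by interval width and survival:
  15–19: 5 × 0.0218 × 0.9923 = 0.10816
  20–24: 5 × 0.1101 × 0.9877 = 0.54373
  25–29: 5 × 0.2888 × 0.9733 = 1.40545
  30–34: 5 × 0.3569 × 0.9704 = 1.73168
  35–39: 5 × 0.1873 × 0.9577 = 0.89689
  40–44: 5 × 0.0645 × 0.9438 = 0.30438
Sum = 4.99029
NRR = 0.48309 × 4.99029 = 2.41076

2.411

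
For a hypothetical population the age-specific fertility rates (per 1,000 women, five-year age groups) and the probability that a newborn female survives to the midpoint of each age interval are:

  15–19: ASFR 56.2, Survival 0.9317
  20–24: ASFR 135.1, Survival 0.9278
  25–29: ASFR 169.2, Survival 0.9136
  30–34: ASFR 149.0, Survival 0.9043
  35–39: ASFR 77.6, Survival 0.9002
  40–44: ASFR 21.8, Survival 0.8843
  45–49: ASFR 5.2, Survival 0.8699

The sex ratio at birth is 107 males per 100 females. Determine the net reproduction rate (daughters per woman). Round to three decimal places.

Proportion female at birth = 100 / (100 + 107) = 0.48309.
Each age group contributes 5 × ASFR × survival:
  15–19: 5 × 56.2/1000 × 0.9317 = 0.26181
  20–24: 5 × 135.1/1000 × 0.9278 = 0.62673
  25–29: 5 × 169.2/1000 × 0.9136 = 0.77291
  30–34: 5 × 149.0/1000 × 0.9043 = 0.67370
  35–39: 5 × 77.6/1000 × 0.9002 = 0.34928
  40–44: 5 × 21.8/1000 × 0.8843 = 0.09639
  45–49: 5 × 5.2/1000 × 0.8699 = 0.02262
Sum = 2.80344
NRR = 0.48309 × 2.80344 = 1.35431

1.354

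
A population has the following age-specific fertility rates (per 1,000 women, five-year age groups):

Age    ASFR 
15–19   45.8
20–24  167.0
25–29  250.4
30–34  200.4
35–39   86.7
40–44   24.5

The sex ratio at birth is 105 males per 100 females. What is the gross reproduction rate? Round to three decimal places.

Proportion female at birth = 100 / (100 + 105) = 0.48780.
Sum of ASFRs = 45.8 + 167.0 + 250.4 + 200.4 + 86.7 + 24.5 = 774.8
TFR = 5 × 774.8 / 1000 = 3.874
GRR = 0.48780 × 3.874 = 1.88974

1.890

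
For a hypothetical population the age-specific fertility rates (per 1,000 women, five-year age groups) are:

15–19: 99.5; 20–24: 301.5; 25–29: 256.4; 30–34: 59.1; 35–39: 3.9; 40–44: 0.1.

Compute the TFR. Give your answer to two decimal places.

Sum of ASFRs = 99.5 + 301.5 + 256.4 + 59.1 + 3.9 + 0.1 = 720.5
TFR = 5 × 720.5 / 1000 = 3.6025

3.60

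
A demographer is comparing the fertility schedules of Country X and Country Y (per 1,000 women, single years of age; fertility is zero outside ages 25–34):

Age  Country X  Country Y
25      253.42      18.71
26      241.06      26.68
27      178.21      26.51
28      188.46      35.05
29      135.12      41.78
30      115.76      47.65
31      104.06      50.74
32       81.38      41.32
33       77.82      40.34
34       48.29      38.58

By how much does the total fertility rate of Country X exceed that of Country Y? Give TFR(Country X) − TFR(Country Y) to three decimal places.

Country X:
  Sum of ASFRs = 253.42 + 241.06 + 178.21 + 188.46 + 135.12 + 115.76 + 104.06 + 81.38 + 77.82 + 48.29 = 1423.58
  TFR = 1423.58 / 1000 = 1.42358
Country Y:
  Sum of ASFRs = 18.71 + 26.68 + 26.51 + 35.05 + 41.78 + 47.65 + 50.74 + 41.32 + 40.34 + 38.58 = 367.36
  TFR = 367.36 / 1000 = 0.36736
Difference = 1.42358 − 0.36736 = 1.05622

1.056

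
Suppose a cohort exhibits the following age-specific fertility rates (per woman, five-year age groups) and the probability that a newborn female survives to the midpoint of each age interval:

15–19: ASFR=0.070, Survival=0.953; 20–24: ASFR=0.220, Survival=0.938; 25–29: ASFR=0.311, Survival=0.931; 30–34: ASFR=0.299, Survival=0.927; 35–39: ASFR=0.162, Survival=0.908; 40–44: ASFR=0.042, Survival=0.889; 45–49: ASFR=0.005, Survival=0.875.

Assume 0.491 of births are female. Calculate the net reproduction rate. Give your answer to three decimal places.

2.525

Proportion female at birth = 0.491.
Each age group contributes 5 × ASFR × survival:
  15–19: 5 × 0.070 × 0.953 = 0.33355
  20–24: 5 × 0.220 × 0.938 = 1.03180
  25–29: 5 × 0.311 × 0.931 = 1.44771
  30–34: 5 × 0.299 × 0.927 = 1.38587
  35–39: 5 × 0.162 × 0.908 = 0.73548
  40–44: 5 × 0.042 × 0.889 = 0.18669
  45–49: 5 × 0.005 × 0.875 = 0.02188
Sum = 5.14298
NRR = 0.491 × 5.14298 = 2.52520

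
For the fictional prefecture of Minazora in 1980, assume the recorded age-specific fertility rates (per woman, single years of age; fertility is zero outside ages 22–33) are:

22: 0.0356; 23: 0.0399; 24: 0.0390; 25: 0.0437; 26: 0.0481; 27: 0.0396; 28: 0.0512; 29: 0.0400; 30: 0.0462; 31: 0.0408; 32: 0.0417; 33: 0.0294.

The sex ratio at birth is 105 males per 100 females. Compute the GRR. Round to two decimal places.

Proportion female at birth = 100 / (100 + 105) = 0.48780.
Sum of ASFRs = 0.0356 + 0.0399 + 0.0390 + 0.0437 + 0.0481 + 0.0396 + 0.0512 + 0.0400 + 0.0462 + 0.0408 + 0.0417 + 0.0294 = 0.4952
TFR = 0.4952
GRR = 0.48780 × 0.4952 = 0.24156

0.24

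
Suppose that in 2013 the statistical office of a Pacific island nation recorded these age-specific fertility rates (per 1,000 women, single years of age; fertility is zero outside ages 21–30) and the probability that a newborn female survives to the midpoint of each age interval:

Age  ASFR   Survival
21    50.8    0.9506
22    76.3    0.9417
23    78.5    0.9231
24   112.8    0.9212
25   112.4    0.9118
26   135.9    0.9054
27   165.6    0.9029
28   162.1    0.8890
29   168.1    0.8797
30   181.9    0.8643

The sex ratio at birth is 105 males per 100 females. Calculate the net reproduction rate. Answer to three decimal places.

0.547

Proportion female at birth = 100 / (100 + 105) = 0.48780.
Per-age-group product (1 × ASFR × survival probability):
  21: 1 × 50.8/1000 × 0.9506 = 0.04829
  22: 1 × 76.3/1000 × 0.9417 = 0.07185
  23: 1 × 78.5/1000 × 0.9231 = 0.07246
  24: 1 × 112.8/1000 × 0.9212 = 0.10391
  25: 1 × 112.4/1000 × 0.9118 = 0.10249
  26: 1 × 135.9/1000 × 0.9054 = 0.12304
  27: 1 × 165.6/1000 × 0.9029 = 0.14952
  28: 1 × 162.1/1000 × 0.8890 = 0.14411
  29: 1 × 168.1/1000 × 0.8797 = 0.14788
  30: 1 × 181.9/1000 × 0.8643 = 0.15722
Sum = 1.12077
NRR = 0.48780 × 1.12077 = 0.54671
NRR < 1, so the cohort does not fully replace itself.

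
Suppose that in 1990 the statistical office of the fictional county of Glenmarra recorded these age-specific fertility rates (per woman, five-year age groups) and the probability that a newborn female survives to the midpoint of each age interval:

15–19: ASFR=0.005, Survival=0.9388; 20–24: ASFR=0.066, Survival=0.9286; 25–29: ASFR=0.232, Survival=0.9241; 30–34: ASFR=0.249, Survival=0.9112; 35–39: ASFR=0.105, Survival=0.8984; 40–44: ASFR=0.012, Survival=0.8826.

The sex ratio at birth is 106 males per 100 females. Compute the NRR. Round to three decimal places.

1.486

Proportion female at birth = 100 / (100 + 106) = 0.48544.
Survival-weighted fertility by age (5·fₓ·Sₓ):
  15–19: 5 × 0.005 × 0.9388 = 0.02347
  20–24: 5 × 0.066 × 0.9286 = 0.30644
  25–29: 5 × 0.232 × 0.9241 = 1.07196
  30–34: 5 × 0.249 × 0.9112 = 1.13444
  35–39: 5 × 0.105 × 0.8984 = 0.47166
  40–44: 5 × 0.012 × 0.8826 = 0.05296
Sum = 3.06093
NRR = 0.48544 × 3.06093 = 1.48590
An NRR exceeding 1 indicates intrinsic growth under these rates.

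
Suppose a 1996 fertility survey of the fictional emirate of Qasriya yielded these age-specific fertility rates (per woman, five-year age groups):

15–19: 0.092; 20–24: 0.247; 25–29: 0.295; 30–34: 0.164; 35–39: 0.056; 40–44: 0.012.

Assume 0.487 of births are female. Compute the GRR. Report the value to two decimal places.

Proportion female at birth = 0.487.
Sum of ASFRs = 0.092 + 0.247 + 0.295 + 0.164 + 0.056 + 0.012 = 0.866
TFR = 5 × 0.866 = 4.33
GRR = 0.487 × 4.33 = 2.10871

2.11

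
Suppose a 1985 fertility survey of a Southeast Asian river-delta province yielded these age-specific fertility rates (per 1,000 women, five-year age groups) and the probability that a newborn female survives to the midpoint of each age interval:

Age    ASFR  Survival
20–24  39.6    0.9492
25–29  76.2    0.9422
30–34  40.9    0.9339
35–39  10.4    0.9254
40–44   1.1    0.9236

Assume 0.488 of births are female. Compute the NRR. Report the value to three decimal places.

0.386

Proportion female at birth = 0.488.
Per-age-group product (5 × ASFR × survival probability):
  20–24: 5 × 39.6/1000 × 0.9492 = 0.18794
  25–29: 5 × 76.2/1000 × 0.9422 = 0.35898
  30–34: 5 × 40.9/1000 × 0.9339 = 0.19098
  35–39: 5 × 10.4/1000 × 0.9254 = 0.04812
  40–44: 5 × 1.1/1000 × 0.9236 = 0.00508
Sum = 0.79110
NRR = 0.488 × 0.79110 = 0.38606
NRR < 1, so the cohort does not fully replace itself.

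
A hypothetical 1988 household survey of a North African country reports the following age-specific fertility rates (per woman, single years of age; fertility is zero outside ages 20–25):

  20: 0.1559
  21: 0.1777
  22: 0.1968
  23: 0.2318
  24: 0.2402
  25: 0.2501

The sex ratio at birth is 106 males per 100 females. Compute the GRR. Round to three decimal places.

Proportion female at birth = 100 / (100 + 106) = 0.48544.
Sum of ASFRs = 0.1559 + 0.1777 + 0.1968 + 0.2318 + 0.2402 + 0.2501 = 1.2525
TFR = 1.2525
GRR = 0.48544 × 1.2525 = 0.60801

0.608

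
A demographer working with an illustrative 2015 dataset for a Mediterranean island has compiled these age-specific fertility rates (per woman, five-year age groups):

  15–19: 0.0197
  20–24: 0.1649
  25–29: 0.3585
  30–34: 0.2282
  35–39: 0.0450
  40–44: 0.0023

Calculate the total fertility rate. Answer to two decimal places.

Sum of ASFRs = 0.0197 + 0.1649 + 0.3585 + 0.2282 + 0.0450 + 0.0023 = 0.8186
TFR = 5 × 0.8186 = 4.093

4.09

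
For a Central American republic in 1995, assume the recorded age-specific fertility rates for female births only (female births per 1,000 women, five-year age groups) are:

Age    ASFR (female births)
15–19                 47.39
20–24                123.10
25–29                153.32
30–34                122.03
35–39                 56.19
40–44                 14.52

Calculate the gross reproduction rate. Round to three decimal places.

Sum of female ASFRs = 47.39 + 123.10 + 153.32 + 122.03 + 56.19 + 14.52 = 516.55
GRR = 5 × 516.55 / 1000 = 2.58275

2.583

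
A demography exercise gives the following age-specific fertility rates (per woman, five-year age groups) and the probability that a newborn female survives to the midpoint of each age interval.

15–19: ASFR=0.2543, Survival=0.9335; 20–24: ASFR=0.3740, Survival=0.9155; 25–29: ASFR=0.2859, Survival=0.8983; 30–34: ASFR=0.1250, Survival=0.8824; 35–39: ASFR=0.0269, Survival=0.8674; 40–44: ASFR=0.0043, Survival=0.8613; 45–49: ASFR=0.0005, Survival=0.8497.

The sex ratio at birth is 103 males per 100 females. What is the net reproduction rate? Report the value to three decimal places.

2.400

Proportion female at birth = 100 / (100 + 103) = 0.49261.
Per-age-group product (5 × ASFR × survival probability):
  15–19: 5 × 0.2543 × 0.9335 = 1.18695
  20–24: 5 × 0.3740 × 0.9155 = 1.71199
  25–29: 5 × 0.2859 × 0.8983 = 1.28412
  30–34: 5 × 0.1250 × 0.8824 = 0.55150
  35–39: 5 × 0.0269 × 0.8674 = 0.11667
  40–44: 5 × 0.0043 × 0.8613 = 0.01852
  45–49: 5 × 0.0005 × 0.8497 = 0.00212
Sum = 4.87187
NRR = 0.49261 × 4.87187 = 2.39993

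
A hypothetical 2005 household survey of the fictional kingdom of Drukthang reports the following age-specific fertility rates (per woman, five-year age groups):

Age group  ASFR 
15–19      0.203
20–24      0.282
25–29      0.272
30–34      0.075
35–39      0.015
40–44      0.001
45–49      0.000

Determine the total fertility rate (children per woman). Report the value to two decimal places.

Sum of ASFRs = 0.203 + 0.282 + 0.272 + 0.075 + 0.015 + 0.001 + 0.000 = 0.848
TFR = 5 × 0.848 = 4.24

4.24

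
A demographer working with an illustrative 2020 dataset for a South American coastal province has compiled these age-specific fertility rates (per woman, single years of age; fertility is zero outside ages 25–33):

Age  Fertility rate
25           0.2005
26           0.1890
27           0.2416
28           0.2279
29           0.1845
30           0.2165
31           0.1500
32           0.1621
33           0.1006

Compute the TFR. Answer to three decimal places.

1.673

Sum of ASFRs = 0.2005 + 0.1890 + 0.2416 + 0.2279 + 0.1845 + 0.2165 + 0.1500 + 0.1621 + 0.1006 = 1.6727
TFR = 1.6727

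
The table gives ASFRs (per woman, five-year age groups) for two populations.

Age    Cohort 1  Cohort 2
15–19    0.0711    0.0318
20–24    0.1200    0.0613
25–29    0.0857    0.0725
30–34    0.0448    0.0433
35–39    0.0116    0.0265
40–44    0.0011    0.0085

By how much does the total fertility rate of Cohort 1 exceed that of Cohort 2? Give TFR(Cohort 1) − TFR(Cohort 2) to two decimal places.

0.45

Cohort 1:
  Sum of ASFRs = 0.0711 + 0.1200 + 0.0857 + 0.0448 + 0.0116 + 0.0011 = 0.3343
  TFR = 5 × 0.3343 = 1.6715
Cohort 2:
  Sum of ASFRs = 0.0318 + 0.0613 + 0.0725 + 0.0433 + 0.0265 + 0.0085 = 0.2439
  TFR = 5 × 0.2439 = 1.2195
Difference = 1.6715 − 1.2195 = 0.452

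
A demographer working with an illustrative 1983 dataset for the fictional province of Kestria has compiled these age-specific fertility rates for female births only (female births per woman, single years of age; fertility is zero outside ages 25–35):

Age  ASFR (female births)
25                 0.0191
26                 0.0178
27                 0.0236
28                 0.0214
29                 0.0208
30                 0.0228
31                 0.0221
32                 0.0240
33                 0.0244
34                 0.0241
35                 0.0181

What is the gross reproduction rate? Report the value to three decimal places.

Sum of female ASFRs = 0.0191 + 0.0178 + 0.0236 + 0.0214 + 0.0208 + 0.0228 + 0.0221 + 0.0240 + 0.0244 + 0.0241 + 0.0181 = 0.2382
GRR = 0.2382

0.238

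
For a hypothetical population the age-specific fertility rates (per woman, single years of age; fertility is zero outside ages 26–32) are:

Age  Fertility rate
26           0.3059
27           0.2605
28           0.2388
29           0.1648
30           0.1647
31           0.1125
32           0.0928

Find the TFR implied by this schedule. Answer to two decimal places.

Sum of ASFRs = 0.3059 + 0.2605 + 0.2388 + 0.1648 + 0.1647 + 0.1125 + 0.0928 = 1.3400
TFR = 1.34

1.34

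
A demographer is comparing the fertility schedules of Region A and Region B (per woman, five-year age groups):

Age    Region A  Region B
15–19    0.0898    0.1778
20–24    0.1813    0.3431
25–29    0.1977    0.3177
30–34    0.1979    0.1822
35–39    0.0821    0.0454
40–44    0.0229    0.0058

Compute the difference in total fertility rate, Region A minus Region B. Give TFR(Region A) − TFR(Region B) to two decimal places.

-1.50

Region A:
  Sum of ASFRs = 0.0898 + 0.1813 + 0.1977 + 0.1979 + 0.0821 + 0.0229 = 0.7717
  TFR = 5 × 0.7717 = 3.8585
Region B:
  Sum of ASFRs = 0.1778 + 0.3431 + 0.3177 + 0.1822 + 0.0454 + 0.0058 = 1.0720
  TFR = 5 × 1.0720 = 5.36
Difference = 3.8585 − 5.36 = -1.5015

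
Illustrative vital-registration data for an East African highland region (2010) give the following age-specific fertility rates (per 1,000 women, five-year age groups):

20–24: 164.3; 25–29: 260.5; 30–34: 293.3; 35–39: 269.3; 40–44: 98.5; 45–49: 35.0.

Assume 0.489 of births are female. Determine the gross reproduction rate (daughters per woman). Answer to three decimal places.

2.741

Proportion female at birth = 0.489.
Sum of ASFRs = 164.3 + 260.5 + 293.3 + 269.3 + 98.5 + 35.0 = 1120.9
TFR = 5 × 1120.9 / 1000 = 5.6045
GRR = 0.489 × 5.6045 = 2.74060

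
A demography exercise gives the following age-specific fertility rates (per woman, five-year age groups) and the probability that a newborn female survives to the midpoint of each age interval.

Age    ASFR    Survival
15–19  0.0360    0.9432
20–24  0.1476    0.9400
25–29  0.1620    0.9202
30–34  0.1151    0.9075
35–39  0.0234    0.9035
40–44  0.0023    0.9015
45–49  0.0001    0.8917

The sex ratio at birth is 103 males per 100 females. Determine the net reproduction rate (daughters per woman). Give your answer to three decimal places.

Proportion female at birth = 100 / (100 + 103) = 0.49261.
Per-age-group product (5 × ASFR × survival probability):
  15–19: 5 × 0.0360 × 0.9432 = 0.16978
  20–24: 5 × 0.1476 × 0.9400 = 0.69372
  25–29: 5 × 0.1620 × 0.9202 = 0.74536
  30–34: 5 × 0.1151 × 0.9075 = 0.52227
  35–39: 5 × 0.0234 × 0.9035 = 0.10571
  40–44: 5 × 0.0023 × 0.9015 = 0.01037
  45–49: 5 × 0.0001 × 0.8917 = 0.00045
Sum = 2.24766
NRR = 0.49261 × 2.24766 = 1.10722
NRR > 1, so each generation more than replaces itself.

1.107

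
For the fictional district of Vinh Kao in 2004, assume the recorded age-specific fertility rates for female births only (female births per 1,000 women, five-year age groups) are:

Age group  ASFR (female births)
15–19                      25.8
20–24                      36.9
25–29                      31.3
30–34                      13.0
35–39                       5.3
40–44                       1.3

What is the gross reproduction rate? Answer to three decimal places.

Sum of female ASFRs = 25.8 + 36.9 + 31.3 + 13.0 + 5.3 + 1.3 = 113.6
GRR = 5 × 113.6 / 1000 = 0.568

0.568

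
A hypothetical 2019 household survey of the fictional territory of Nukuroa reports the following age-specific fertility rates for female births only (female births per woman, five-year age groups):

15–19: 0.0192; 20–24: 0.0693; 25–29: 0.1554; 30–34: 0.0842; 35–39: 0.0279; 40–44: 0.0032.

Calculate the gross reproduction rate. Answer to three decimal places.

Sum of female ASFRs = 0.0192 + 0.0693 + 0.1554 + 0.0842 + 0.0279 + 0.0032 = 0.3592
GRR = 5 × 0.3592 = 1.796

1.796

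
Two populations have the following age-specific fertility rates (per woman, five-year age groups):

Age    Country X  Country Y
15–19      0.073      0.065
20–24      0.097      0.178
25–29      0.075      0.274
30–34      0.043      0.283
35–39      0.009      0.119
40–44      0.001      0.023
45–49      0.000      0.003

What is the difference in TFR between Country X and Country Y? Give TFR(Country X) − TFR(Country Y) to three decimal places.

Country X:
  Sum of ASFRs = 0.073 + 0.097 + 0.075 + 0.043 + 0.009 + 0.001 + 0.000 = 0.298
  TFR = 5 × 0.298 = 1.49
Country Y:
  Sum of ASFRs = 0.065 + 0.178 + 0.274 + 0.283 + 0.119 + 0.023 + 0.003 = 0.945
  TFR = 5 × 0.945 = 4.725
Difference = 1.49 − 4.725 = -3.235

-3.235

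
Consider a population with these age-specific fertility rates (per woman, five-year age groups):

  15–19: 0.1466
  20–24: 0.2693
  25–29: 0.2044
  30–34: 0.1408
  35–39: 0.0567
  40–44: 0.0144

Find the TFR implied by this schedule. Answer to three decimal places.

Sum of ASFRs = 0.1466 + 0.2693 + 0.2044 + 0.1408 + 0.0567 + 0.0144 = 0.8322
TFR = 5 × 0.8322 = 4.161

4.161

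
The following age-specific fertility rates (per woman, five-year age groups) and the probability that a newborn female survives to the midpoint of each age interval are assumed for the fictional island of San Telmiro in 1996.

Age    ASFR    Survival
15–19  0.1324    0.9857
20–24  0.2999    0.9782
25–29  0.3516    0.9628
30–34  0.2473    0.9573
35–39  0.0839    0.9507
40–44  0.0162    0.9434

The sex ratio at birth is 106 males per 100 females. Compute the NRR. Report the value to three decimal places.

2.656

Proportion female at birth = 100 / (100 + 106) = 0.48544.
Per-age-group product (5 × ASFR × survival probability):
  15–19: 5 × 0.1324 × 0.9857 = 0.65253
  20–24: 5 × 0.2999 × 0.9782 = 1.46681
  25–29: 5 × 0.3516 × 0.9628 = 1.69260
  30–34: 5 × 0.2473 × 0.9573 = 1.18370
  35–39: 5 × 0.0839 × 0.9507 = 0.39882
  40–44: 5 × 0.0162 × 0.9434 = 0.07642
Sum = 5.47088
NRR = 0.48544 × 5.47088 = 2.65578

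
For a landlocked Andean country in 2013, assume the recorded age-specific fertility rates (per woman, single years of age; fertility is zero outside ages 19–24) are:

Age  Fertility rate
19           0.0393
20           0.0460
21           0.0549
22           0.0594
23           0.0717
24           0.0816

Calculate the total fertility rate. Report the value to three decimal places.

Sum of ASFRs = 0.0393 + 0.0460 + 0.0549 + 0.0594 + 0.0717 + 0.0816 = 0.3529
TFR = 0.3529

0.353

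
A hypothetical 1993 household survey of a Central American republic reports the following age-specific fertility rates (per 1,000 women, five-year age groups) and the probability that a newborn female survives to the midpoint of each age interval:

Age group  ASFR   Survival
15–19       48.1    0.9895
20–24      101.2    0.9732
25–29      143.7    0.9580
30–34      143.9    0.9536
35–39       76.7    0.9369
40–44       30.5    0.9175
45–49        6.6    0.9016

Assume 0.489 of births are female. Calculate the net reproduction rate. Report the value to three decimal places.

Proportion female at birth = 0.489.
Weighting each age-specific rate by interval width and survival:
  15–19: 5 × 48.1/1000 × 0.9895 = 0.23797
  20–24: 5 × 101.2/1000 × 0.9732 = 0.49244
  25–29: 5 × 143.7/1000 × 0.9580 = 0.68832
  30–34: 5 × 143.9/1000 × 0.9536 = 0.68612
  35–39: 5 × 76.7/1000 × 0.9369 = 0.35930
  40–44: 5 × 30.5/1000 × 0.9175 = 0.13992
  45–49: 5 × 6.6/1000 × 0.9016 = 0.02975
Sum = 2.63382
NRR = 0.489 × 2.63382 = 1.28794
An NRR exceeding 1 indicates intrinsic growth under these rates.

1.288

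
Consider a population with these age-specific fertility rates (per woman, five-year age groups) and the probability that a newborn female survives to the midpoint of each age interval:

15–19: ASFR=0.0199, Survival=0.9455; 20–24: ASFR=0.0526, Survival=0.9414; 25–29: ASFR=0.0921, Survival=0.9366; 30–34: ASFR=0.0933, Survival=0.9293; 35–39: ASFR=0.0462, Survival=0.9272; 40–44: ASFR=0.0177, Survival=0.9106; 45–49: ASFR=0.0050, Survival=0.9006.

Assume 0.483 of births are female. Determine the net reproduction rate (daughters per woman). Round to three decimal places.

Proportion female at birth = 0.483.
Survival-weighted fertility by age (5·fₓ·Sₓ):
  15–19: 5 × 0.0199 × 0.9455 = 0.09408
  20–24: 5 × 0.0526 × 0.9414 = 0.24759
  25–29: 5 × 0.0921 × 0.9366 = 0.43130
  30–34: 5 × 0.0933 × 0.9293 = 0.43352
  35–39: 5 × 0.0462 × 0.9272 = 0.21418
  40–44: 5 × 0.0177 × 0.9106 = 0.08059
  45–49: 5 × 0.0050 × 0.9006 = 0.02252
Sum = 1.52378
NRR = 0.483 × 1.52378 = 0.73599
NRR < 1, so the cohort does not fully replace itself.

0.736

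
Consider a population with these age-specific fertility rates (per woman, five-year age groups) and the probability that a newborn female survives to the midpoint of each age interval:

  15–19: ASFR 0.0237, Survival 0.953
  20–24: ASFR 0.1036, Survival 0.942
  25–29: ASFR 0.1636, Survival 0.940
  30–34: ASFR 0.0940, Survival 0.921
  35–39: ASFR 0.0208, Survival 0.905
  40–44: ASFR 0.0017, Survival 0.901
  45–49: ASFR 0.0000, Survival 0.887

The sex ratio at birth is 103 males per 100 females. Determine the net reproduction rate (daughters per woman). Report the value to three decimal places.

Proportion female at birth = 100 / (100 + 103) = 0.49261.
Survival-weighted fertility by age (5·fₓ·Sₓ):
  15–19: 5 × 0.0237 × 0.953 = 0.11293
  20–24: 5 × 0.1036 × 0.942 = 0.48796
  25–29: 5 × 0.1636 × 0.940 = 0.76892
  30–34: 5 × 0.0940 × 0.921 = 0.43287
  35–39: 5 × 0.0208 × 0.905 = 0.09412
  40–44: 5 × 0.0017 × 0.901 = 0.00766
  45–49: 5 × 0.0000 × 0.887 = 0.00000
Sum = 1.90446
NRR = 0.49261 × 1.90446 = 0.93816

0.938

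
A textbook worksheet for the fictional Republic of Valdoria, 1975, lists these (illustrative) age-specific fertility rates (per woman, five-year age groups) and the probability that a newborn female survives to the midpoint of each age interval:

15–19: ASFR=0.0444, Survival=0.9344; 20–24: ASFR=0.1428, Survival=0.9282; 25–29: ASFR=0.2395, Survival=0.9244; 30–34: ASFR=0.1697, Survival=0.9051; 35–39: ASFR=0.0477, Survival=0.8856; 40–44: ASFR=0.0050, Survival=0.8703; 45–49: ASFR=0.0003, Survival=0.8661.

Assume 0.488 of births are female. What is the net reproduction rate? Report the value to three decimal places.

Proportion female at birth = 0.488.
Survival-weighted fertility by age (5·fₓ·Sₓ):
  15–19: 5 × 0.0444 × 0.9344 = 0.20744
  20–24: 5 × 0.1428 × 0.9282 = 0.66273
  25–29: 5 × 0.2395 × 0.9244 = 1.10697
  30–34: 5 × 0.1697 × 0.9051 = 0.76798
  35–39: 5 × 0.0477 × 0.8856 = 0.21122
  40–44: 5 × 0.0050 × 0.8703 = 0.02176
  45–49: 5 × 0.0003 × 0.8661 = 0.00130
Sum = 2.97940
NRR = 0.488 × 2.97940 = 1.45395

1.454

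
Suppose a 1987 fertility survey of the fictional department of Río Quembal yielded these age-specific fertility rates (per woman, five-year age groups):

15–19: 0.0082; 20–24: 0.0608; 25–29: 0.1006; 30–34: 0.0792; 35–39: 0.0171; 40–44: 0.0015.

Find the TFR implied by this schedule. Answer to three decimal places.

1.337

Sum of ASFRs = 0.0082 + 0.0608 + 0.1006 + 0.0792 + 0.0171 + 0.0015 = 0.2674
TFR = 5 × 0.2674 = 1.337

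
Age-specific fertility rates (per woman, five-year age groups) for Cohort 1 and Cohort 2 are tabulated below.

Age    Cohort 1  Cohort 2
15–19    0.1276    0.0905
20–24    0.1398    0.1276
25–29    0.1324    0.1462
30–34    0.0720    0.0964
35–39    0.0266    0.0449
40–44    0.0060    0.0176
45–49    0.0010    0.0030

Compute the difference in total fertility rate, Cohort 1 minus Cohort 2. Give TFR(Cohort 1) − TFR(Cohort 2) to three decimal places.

-0.104

Cohort 1:
  Sum of ASFRs = 0.1276 + 0.1398 + 0.1324 + 0.0720 + 0.0266 + 0.0060 + 0.0010 = 0.5054
  TFR = 5 × 0.5054 = 2.527
Cohort 2:
  Sum of ASFRs = 0.0905 + 0.1276 + 0.1462 + 0.0964 + 0.0449 + 0.0176 + 0.0030 = 0.5262
  TFR = 5 × 0.5262 = 2.631
Difference = 2.527 − 2.631 = -0.104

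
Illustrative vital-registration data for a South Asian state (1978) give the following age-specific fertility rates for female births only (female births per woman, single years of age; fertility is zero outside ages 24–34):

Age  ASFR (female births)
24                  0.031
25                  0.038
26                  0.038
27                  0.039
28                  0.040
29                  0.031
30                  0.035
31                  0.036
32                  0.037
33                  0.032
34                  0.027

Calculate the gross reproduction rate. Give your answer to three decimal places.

Sum of female ASFRs = 0.031 + 0.038 + 0.038 + 0.039 + 0.040 + 0.031 + 0.035 + 0.036 + 0.037 + 0.032 + 0.027 = 0.384
GRR = 0.384

0.384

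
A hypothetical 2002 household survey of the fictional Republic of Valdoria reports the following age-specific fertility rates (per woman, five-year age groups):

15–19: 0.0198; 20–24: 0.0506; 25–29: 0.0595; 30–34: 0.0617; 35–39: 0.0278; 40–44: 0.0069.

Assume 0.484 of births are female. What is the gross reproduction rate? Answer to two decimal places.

Proportion female at birth = 0.484.
Sum of ASFRs = 0.0198 + 0.0506 + 0.0595 + 0.0617 + 0.0278 + 0.0069 = 0.2263
TFR = 5 × 0.2263 = 1.1315
GRR = 0.484 × 1.1315 = 0.54765

0.55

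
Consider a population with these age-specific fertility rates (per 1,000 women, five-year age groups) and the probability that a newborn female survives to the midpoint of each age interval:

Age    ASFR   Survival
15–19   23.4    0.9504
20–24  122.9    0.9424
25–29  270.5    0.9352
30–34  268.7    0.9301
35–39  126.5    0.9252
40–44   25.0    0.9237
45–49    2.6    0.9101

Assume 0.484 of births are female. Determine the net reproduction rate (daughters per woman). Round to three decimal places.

Proportion female at birth = 0.484.
Weighting each age-specific rate by interval width and survival:
  15–19: 5 × 23.4/1000 × 0.9504 = 0.11120
  20–24: 5 × 122.9/1000 × 0.9424 = 0.57910
  25–29: 5 × 270.5/1000 × 0.9352 = 1.26486
  30–34: 5 × 268.7/1000 × 0.9301 = 1.24959
  35–39: 5 × 126.5/1000 × 0.9252 = 0.58519
  40–44: 5 × 25.0/1000 × 0.9237 = 0.11546
  45–49: 5 × 2.6/1000 × 0.9101 = 0.01183
Sum = 3.91723
NRR = 0.484 × 3.91723 = 1.89594
NRR > 1, so each generation more than replaces itself.

1.896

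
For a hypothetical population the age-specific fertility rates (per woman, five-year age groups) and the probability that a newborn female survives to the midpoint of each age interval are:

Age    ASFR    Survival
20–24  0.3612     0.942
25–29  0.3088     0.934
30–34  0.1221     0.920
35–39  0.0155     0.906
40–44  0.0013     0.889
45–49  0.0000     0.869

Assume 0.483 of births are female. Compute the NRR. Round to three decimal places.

Proportion female at birth = 0.483.
Survival-weighted fertility by age (5·fₓ·Sₓ):
  20–24: 5 × 0.3612 × 0.942 = 1.70125
  25–29: 5 × 0.3088 × 0.934 = 1.44210
  30–34: 5 × 0.1221 × 0.920 = 0.56166
  35–39: 5 × 0.0155 × 0.906 = 0.07022
  40–44: 5 × 0.0013 × 0.889 = 0.00578
  45–49: 5 × 0.0000 × 0.869 = 0.00000
Sum = 3.78101
NRR = 0.483 × 3.78101 = 1.82623

1.826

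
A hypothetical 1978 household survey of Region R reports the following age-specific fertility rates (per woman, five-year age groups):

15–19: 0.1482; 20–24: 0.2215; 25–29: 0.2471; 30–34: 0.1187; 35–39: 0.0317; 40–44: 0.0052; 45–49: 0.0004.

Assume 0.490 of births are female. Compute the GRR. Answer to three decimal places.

Proportion female at birth = 0.490.
Sum of ASFRs = 0.1482 + 0.2215 + 0.2471 + 0.1187 + 0.0317 + 0.0052 + 0.0004 = 0.7728
TFR = 5 × 0.7728 = 3.864
GRR = 0.490 × 3.864 = 1.89336

1.893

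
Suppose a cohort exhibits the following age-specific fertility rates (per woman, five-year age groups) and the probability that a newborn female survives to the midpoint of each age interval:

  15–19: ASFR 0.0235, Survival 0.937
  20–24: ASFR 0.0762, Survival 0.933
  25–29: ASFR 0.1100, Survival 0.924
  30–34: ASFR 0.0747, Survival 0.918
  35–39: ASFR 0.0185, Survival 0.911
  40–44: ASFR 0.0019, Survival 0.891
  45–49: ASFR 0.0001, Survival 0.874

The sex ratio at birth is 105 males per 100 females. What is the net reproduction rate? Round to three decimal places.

Proportion female at birth = 100 / (100 + 105) = 0.48780.
Weighting each age-specific rate by interval width and survival:
  15–19: 5 × 0.0235 × 0.937 = 0.11010
  20–24: 5 × 0.0762 × 0.933 = 0.35547
  25–29: 5 × 0.1100 × 0.924 = 0.50820
  30–34: 5 × 0.0747 × 0.918 = 0.34287
  35–39: 5 × 0.0185 × 0.911 = 0.08427
  40–44: 5 × 0.0019 × 0.891 = 0.00846
  45–49: 5 × 0.0001 × 0.874 = 0.00044
Sum = 1.40981
NRR = 0.48780 × 1.40981 = 0.68771
With NRR below 1 the population is below replacement fertility.

0.688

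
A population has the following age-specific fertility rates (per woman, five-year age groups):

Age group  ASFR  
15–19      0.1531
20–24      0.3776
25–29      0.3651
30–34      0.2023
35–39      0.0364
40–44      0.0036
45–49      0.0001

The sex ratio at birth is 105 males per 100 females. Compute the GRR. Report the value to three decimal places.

Proportion female at birth = 100 / (100 + 105) = 0.48780.
Sum of ASFRs = 0.1531 + 0.3776 + 0.3651 + 0.2023 + 0.0364 + 0.0036 + 0.0001 = 1.1382
TFR = 5 × 1.1382 = 5.691
GRR = 0.48780 × 5.691 = 2.77607

2.776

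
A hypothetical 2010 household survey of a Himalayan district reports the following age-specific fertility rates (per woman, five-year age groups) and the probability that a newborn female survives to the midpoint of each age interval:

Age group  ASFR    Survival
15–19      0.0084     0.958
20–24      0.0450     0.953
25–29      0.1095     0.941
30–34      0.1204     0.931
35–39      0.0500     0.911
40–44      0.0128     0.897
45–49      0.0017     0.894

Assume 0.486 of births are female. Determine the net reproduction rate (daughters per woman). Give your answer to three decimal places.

Proportion female at birth = 0.486.
Per-age-group product (5 × ASFR × survival probability):
  15–19: 5 × 0.0084 × 0.958 = 0.04024
  20–24: 5 × 0.0450 × 0.953 = 0.21443
  25–29: 5 × 0.1095 × 0.941 = 0.51520
  30–34: 5 × 0.1204 × 0.931 = 0.56046
  35–39: 5 × 0.0500 × 0.911 = 0.22775
  40–44: 5 × 0.0128 × 0.897 = 0.05741
  45–49: 5 × 0.0017 × 0.894 = 0.00760
Sum = 1.62309
NRR = 0.486 × 1.62309 = 0.78882
An NRR under 1 implies long-run decline under these rates.

0.789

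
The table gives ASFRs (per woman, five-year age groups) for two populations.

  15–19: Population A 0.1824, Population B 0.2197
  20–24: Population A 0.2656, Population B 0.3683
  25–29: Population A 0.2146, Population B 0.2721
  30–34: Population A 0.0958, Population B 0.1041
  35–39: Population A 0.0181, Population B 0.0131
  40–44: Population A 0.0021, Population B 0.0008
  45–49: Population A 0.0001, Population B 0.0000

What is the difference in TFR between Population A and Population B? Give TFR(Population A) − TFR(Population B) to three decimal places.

-0.997

Population A:
  Sum of ASFRs = 0.1824 + 0.2656 + 0.2146 + 0.0958 + 0.0181 + 0.0021 + 0.0001 = 0.7787
  TFR = 5 × 0.7787 = 3.8935
Population B:
  Sum of ASFRs = 0.2197 + 0.3683 + 0.2721 + 0.1041 + 0.0131 + 0.0008 + 0.0000 = 0.9781
  TFR = 5 × 0.9781 = 4.8905
Difference = 3.8935 − 4.8905 = -0.997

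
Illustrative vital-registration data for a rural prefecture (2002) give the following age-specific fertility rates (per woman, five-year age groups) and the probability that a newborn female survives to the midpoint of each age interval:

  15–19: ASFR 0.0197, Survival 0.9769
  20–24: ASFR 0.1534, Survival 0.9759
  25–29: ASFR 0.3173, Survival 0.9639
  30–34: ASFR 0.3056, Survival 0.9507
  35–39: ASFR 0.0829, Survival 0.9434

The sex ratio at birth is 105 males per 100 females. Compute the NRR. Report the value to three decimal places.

Proportion female at birth = 100 / (100 + 105) = 0.48780.
Weighting each age-specific rate by interval width and survival:
  15–19: 5 × 0.0197 × 0.9769 = 0.09622
  20–24: 5 × 0.1534 × 0.9759 = 0.74852
  25–29: 5 × 0.3173 × 0.9639 = 1.52923
  30–34: 5 × 0.3056 × 0.9507 = 1.45267
  35–39: 5 × 0.0829 × 0.9434 = 0.39104
Sum = 4.21768
NRR = 0.48780 × 4.21768 = 2.05738
An NRR exceeding 1 indicates intrinsic growth under these rates.

2.057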